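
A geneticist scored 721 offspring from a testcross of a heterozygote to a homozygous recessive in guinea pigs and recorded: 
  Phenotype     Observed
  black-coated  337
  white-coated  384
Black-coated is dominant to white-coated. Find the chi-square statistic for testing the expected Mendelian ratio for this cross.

3.064

A testcross of a heterozygote (Aa × aa) gives a 1:1 phenotypic ratio.
The 1:1 ratio has 2 parts, so with N = 721 the expected counts are:
  black-coated: 721 × 1/2 = 360.5
  white-coated: 721 × 1/2 = 360.5
χ² = Σ (O − E)² / E
  black-coated: (337 − 360.5)² / 360.5 = 1.5319
  white-coated: (384 − 360.5)² / 360.5 = 1.5319
χ² = 1.5319 + 1.5319 = 3.0638 ≈ 3.064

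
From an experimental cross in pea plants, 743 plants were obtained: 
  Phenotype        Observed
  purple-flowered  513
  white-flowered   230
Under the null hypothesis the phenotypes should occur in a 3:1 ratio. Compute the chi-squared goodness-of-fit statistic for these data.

Total ratio parts = 4. Expected numbers out of 743:
  purple-flowered: 743 × 3/4 = 557.25
  white-flowered: 743 × 1/4 = 185.75
χ² = Σ (O − E)² / E
  purple-flowered: (513 − 557.25)² / 557.25 = 3.5138
  white-flowered: (230 − 185.75)² / 185.75 = 10.5414
χ² = 3.5138 + 10.5414 = 14.0552 ≈ 14.055

14.055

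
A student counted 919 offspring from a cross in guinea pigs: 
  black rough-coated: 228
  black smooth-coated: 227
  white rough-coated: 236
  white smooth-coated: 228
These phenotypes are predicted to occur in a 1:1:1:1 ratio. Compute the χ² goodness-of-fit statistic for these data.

Expected counts for N = 919 under a 1:1:1:1 ratio (total parts = 4):
  black rough-coated: 919 × 1/4 = 229.75
  black smooth-coated: 919 × 1/4 = 229.75
  white rough-coated: 919 × 1/4 = 229.75
  white smooth-coated: 919 × 1/4 = 229.75
χ² = Σ (O − E)² / E
  black rough-coated: (228 − 229.75)² / 229.75 = 0.0133
  black smooth-coated: (227 − 229.75)² / 229.75 = 0.0329
  white rough-coated: (236 − 229.75)² / 229.75 = 0.1700
  white smooth-coated: (228 − 229.75)² / 229.75 = 0.0133
χ² = 0.0133 + 0.0329 + 0.1700 + 0.0133 = 0.2295 ≈ 0.230

0.230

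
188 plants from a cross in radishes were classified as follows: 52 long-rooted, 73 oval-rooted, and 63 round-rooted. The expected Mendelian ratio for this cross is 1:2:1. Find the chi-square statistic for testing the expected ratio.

Total ratio parts = 4. Expected numbers out of 188:
  long-rooted: 188 × 1/4 = 47
  oval-rooted: 188 × 2/4 = 94
  round-rooted: 188 × 1/4 = 47
χ² = Σ (O − E)² / E
  long-rooted: (52 − 47)² / 47 = 0.5319
  oval-rooted: (73 − 94)² / 94 = 4.6915
  round-rooted: (63 − 47)² / 47 = 5.4468
χ² = 0.5319 + 4.6915 + 5.4468 = 10.6702 ≈ 10.670

10.670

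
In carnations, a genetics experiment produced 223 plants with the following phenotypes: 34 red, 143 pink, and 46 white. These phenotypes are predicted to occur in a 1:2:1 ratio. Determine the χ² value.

Under the 1:2:1 hypothesis (Σ ratio = 4, N = 223):
  red: 223 × 1/4 = 55.75
  pink: 223 × 2/4 = 111.5
  white: 223 × 1/4 = 55.75
χ² = Σ (O − E)² / E
  red: (34 − 55.75)² / 55.75 = 8.4854
  pink: (143 − 111.5)² / 111.5 = 8.8991
  white: (46 − 55.75)² / 55.75 = 1.7052
χ² = 8.4854 + 8.8991 + 1.7052 = 19.0897 ≈ 19.090

19.090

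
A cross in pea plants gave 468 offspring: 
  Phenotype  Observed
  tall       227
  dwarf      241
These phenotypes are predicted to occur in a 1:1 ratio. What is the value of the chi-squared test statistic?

0.419

Under the 1:1 hypothesis (Σ ratio = 2, N = 468):
  tall: 468 × 1/2 = 234
  dwarf: 468 × 1/2 = 234
χ² = Σ (O − E)² / E
  tall: (227 − 234)² / 234 = 0.2094
  dwarf: (241 − 234)² / 234 = 0.2094
χ² = 0.2094 + 0.2094 = 0.4188 ≈ 0.419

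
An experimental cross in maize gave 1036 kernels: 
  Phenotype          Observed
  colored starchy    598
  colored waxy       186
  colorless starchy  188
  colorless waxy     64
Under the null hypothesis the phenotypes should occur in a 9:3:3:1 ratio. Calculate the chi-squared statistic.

Expected counts for N = 1036 under a 9:3:3:1 ratio (total parts = 16):
  colored starchy: 1036 × 9/16 = 582.75
  colored waxy: 1036 × 3/16 = 194.25
  colorless starchy: 1036 × 3/16 = 194.25
  colorless waxy: 1036 × 1/16 = 64.75
χ² = Σ (O − E)² / E
  colored starchy: (598 − 582.75)² / 582.75 = 0.3991
  colored waxy: (186 − 194.25)² / 194.25 = 0.3504
  colorless starchy: (188 − 194.25)² / 194.25 = 0.2011
  colorless waxy: (64 − 64.75)² / 64.75 = 0.0087
χ² = 0.3991 + 0.3504 + 0.2011 + 0.0087 = 0.9593 ≈ 0.959

0.959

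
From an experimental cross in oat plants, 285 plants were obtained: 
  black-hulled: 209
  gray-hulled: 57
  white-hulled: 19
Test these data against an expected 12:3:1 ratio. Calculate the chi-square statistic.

0.422

Expected counts for N = 285 under a 12:3:1 ratio (total parts = 16):
  black-hulled: 285 × 12/16 = 213.75
  gray-hulled: 285 × 3/16 = 53.4375
  white-hulled: 285 × 1/16 = 17.8125
χ² = Σ (O − E)² / E
  black-hulled: (209 − 213.75)² / 213.75 = 0.1056
  gray-hulled: (57 − 53.4375)² / 53.4375 = 0.2375
  white-hulled: (19 − 17.8125)² / 17.8125 = 0.0792
χ² = 0.1056 + 0.2375 + 0.0792 = 0.4223 ≈ 0.422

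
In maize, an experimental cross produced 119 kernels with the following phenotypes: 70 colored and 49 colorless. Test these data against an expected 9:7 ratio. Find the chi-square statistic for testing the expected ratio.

0.320

The 9:7 ratio has 16 parts, so with N = 119 the expected counts are:
  colored: 119 × 9/16 = 66.9375
  colorless: 119 × 7/16 = 52.0625
χ² = Σ (O − E)² / E
  colored: (70 − 66.9375)² / 66.9375 = 0.1401
  colorless: (49 − 52.0625)² / 52.0625 = 0.1801
χ² = 0.1401 + 0.1801 = 0.3202 ≈ 0.320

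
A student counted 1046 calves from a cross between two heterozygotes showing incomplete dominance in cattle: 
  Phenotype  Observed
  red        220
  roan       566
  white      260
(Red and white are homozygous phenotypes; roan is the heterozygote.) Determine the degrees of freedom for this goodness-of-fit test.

2

With incomplete dominance, a heterozygote × heterozygote cross gives a 1:2:1 phenotypic ratio.
A goodness-of-fit test with 3 phenotype classes has df = 3 − 1 = 2.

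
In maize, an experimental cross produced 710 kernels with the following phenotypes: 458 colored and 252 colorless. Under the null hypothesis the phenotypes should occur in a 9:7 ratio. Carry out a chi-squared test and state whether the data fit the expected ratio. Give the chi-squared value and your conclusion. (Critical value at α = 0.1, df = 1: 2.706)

Under the 9:7 hypothesis (Σ ratio = 16, N = 710):
  colored: 710 × 9/16 = 399.375
  colorless: 710 × 7/16 = 310.625
χ² = Σ (O − E)² / E
  colored: (458 − 399.375)² / 399.375 = 8.6057
  colorless: (252 − 310.625)² / 310.625 = 11.0644
χ² = 8.6057 + 11.0644 = 19.6701 ≈ 19.670
Degrees of freedom = 2 − 1 = 1; critical value at α = 0.1 is 2.706.
Since 19.670 > 2.706, we reject the null hypothesis — the data do not fit the 9:7 ratio.

19.670; not consistent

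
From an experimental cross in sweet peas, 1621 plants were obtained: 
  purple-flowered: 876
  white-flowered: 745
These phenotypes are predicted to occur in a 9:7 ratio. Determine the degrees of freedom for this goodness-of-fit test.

A goodness-of-fit test with 2 phenotype classes has df = 2 − 1 = 1.

1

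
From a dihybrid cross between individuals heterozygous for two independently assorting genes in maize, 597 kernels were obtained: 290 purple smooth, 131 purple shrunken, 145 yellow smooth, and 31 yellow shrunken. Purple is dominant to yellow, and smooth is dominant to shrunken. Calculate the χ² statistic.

20.330

A dihybrid F₂ with independent assortment and complete dominance at both loci gives a 9:3:3:1 phenotypic ratio.
Expected counts for N = 597 under a 9:3:3:1 ratio (total parts = 16):
  purple smooth: 597 × 9/16 = 335.8125
  purple shrunken: 597 × 3/16 = 111.9375
  yellow smooth: 597 × 3/16 = 111.9375
  yellow shrunken: 597 × 1/16 = 37.3125
χ² = Σ (O − E)² / E
  purple smooth: (290 − 335.8125)² / 335.8125 = 6.2499
  purple shrunken: (131 − 111.9375)² / 111.9375 = 3.2463
  yellow smooth: (145 − 111.9375)² / 111.9375 = 9.7655
  yellow shrunken: (31 − 37.3125)² / 37.3125 = 1.0679
χ² = 6.2499 + 3.2463 + 9.7655 + 1.0679 = 20.3296 ≈ 20.330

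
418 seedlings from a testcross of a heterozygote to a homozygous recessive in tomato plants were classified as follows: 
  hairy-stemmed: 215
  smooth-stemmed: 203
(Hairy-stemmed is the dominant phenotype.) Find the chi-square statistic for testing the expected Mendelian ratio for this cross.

A testcross of a heterozygote (Aa × aa) gives a 1:1 phenotypic ratio.
Under the 1:1 hypothesis (Σ ratio = 2, N = 418):
  hairy-stemmed: 418 × 1/2 = 209
  smooth-stemmed: 418 × 1/2 = 209
χ² = Σ (O − E)² / E
  hairy-stemmed: (215 − 209)² / 209 = 0.1722
  smooth-stemmed: (203 − 209)² / 209 = 0.1722
χ² = 0.1722 + 0.1722 = 0.3444 ≈ 0.344

0.344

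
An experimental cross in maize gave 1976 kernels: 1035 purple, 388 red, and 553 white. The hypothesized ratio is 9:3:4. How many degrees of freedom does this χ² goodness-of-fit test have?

2

A goodness-of-fit test with 3 phenotype classes has df = 3 − 1 = 2.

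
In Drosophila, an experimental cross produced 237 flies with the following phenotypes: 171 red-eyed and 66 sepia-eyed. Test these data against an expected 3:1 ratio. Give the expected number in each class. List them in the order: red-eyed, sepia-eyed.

177.75, 59.25

Under the 3:1 hypothesis (Σ ratio = 4, N = 237):
  red-eyed: 237 × 3/4 = 177.75
  sepia-eyed: 237 × 1/4 = 59.25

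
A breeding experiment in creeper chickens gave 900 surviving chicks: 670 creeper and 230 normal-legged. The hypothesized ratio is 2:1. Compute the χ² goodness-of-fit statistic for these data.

Under the 2:1 hypothesis (Σ ratio = 3, N = 900):
  creeper: 900 × 2/3 = 600
  normal-legged: 900 × 1/3 = 300
χ² = Σ (O − E)² / E
  creeper: (670 − 600)² / 600 = 8.1667
  normal-legged: (230 − 300)² / 300 = 16.3333
χ² = 8.1667 + 16.3333 = 24.500

24.500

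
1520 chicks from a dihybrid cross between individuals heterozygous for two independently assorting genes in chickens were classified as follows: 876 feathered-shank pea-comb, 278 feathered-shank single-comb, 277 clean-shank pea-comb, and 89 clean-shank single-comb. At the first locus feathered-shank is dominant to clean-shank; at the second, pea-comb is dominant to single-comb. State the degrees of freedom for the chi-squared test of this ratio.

A dihybrid F₂ with independent assortment and complete dominance at both loci gives a 9:3:3:1 phenotypic ratio.
A goodness-of-fit test with 4 phenotype classes has df = 4 − 1 = 3.

3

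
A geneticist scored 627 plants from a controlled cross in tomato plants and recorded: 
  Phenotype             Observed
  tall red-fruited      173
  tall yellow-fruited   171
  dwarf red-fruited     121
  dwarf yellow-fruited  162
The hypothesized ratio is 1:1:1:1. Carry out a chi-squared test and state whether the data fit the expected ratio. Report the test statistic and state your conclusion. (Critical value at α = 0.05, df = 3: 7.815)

Expected counts for N = 627 under a 1:1:1:1 ratio (total parts = 4):
  tall red-fruited: 627 × 1/4 = 156.75
  tall yellow-fruited: 627 × 1/4 = 156.75
  dwarf red-fruited: 627 × 1/4 = 156.75
  dwarf yellow-fruited: 627 × 1/4 = 156.75
χ² = Σ (O − E)² / E
  tall red-fruited: (173 − 156.75)² / 156.75 = 1.6846
  tall yellow-fruited: (171 − 156.75)² / 156.75 = 1.2955
  dwarf red-fruited: (121 − 156.75)² / 156.75 = 8.1535
  dwarf yellow-fruited: (162 − 156.75)² / 156.75 = 0.1758
χ² = 1.6846 + 1.2955 + 8.1535 + 0.1758 = 11.3094 ≈ 11.309
Degrees of freedom = 4 − 1 = 3; critical value at α = 0.05 is 7.815.
Since 11.309 > 7.815, we reject the null hypothesis — the data do not fit the 1:1:1:1 ratio.

11.309; not consistent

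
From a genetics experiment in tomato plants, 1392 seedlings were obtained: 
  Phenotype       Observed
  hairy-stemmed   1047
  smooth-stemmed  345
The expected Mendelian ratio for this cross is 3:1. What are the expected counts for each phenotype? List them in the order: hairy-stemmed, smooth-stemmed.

1044, 348

Expected counts for N = 1392 under a 3:1 ratio (total parts = 4):
  hairy-stemmed: 1392 × 3/4 = 1044
  smooth-stemmed: 1392 × 1/4 = 348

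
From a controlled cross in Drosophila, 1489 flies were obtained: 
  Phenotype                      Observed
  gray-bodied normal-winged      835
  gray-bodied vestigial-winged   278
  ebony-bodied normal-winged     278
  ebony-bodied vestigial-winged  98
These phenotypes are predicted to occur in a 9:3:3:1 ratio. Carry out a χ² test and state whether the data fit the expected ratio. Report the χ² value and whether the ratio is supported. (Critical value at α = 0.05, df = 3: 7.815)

0.280; consistent

Under the 9:3:3:1 hypothesis (Σ ratio = 16, N = 1489):
  gray-bodied normal-winged: 1489 × 9/16 = 837.5625
  gray-bodied vestigial-winged: 1489 × 3/16 = 279.1875
  ebony-bodied normal-winged: 1489 × 3/16 = 279.1875
  ebony-bodied vestigial-winged: 1489 × 1/16 = 93.0625
χ² = Σ (O − E)² / E
  gray-bodied normal-winged: (835 − 837.5625)² / 837.5625 = 0.0078
  gray-bodied vestigial-winged: (278 − 279.1875)² / 279.1875 = 0.0051
  ebony-bodied normal-winged: (278 − 279.1875)² / 279.1875 = 0.0051
  ebony-bodied vestigial-winged: (98 − 93.0625)² / 93.0625 = 0.2620
χ² = 0.0078 + 0.0051 + 0.0051 + 0.2620 = 0.280
Degrees of freedom = 4 − 1 = 3; critical value at α = 0.05 is 7.815.
Since 0.280 < 7.815, we fail to reject the null hypothesis — the data are consistent with the 9:3:3:1 ratio.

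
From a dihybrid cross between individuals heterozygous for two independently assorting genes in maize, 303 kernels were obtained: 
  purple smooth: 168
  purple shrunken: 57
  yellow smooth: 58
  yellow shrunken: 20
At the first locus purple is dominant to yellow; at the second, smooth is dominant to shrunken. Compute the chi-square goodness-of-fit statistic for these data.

A dihybrid F₂ with independent assortment and complete dominance at both loci gives a 9:3:3:1 phenotypic ratio.
Under the 9:3:3:1 hypothesis (Σ ratio = 16, N = 303):
  purple smooth: 303 × 9/16 = 170.4375
  purple shrunken: 303 × 3/16 = 56.8125
  yellow smooth: 303 × 3/16 = 56.8125
  yellow shrunken: 303 × 1/16 = 18.9375
χ² = Σ (O − E)² / E
  purple smooth: (168 − 170.4375)² / 170.4375 = 0.0349
  purple shrunken: (57 − 56.8125)² / 56.8125 = 0.0006
  yellow smooth: (58 − 56.8125)² / 56.8125 = 0.0248
  yellow shrunken: (20 − 18.9375)² / 18.9375 = 0.0596
χ² = 0.0349 + 0.0006 + 0.0248 + 0.0596 = 0.1199 ≈ 0.120

0.120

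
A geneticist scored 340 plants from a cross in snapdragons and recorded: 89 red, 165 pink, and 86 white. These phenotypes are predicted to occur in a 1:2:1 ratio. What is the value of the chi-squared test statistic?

0.347

Expected counts for N = 340 under a 1:2:1 ratio (total parts = 4):
  red: 340 × 1/4 = 85
  pink: 340 × 2/4 = 170
  white: 340 × 1/4 = 85
χ² = Σ (O − E)² / E
  red: (89 − 85)² / 85 = 0.1882
  pink: (165 − 170)² / 170 = 0.1471
  white: (86 − 85)² / 85 = 0.0118
χ² = 0.1882 + 0.1471 + 0.0118 = 0.3471 ≈ 0.347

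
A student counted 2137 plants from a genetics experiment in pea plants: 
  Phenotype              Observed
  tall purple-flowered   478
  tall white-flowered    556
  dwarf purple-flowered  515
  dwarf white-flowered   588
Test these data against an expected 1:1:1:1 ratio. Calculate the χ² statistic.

12.909

Total ratio parts = 4. Expected numbers out of 2137:
  tall purple-flowered: 2137 × 1/4 = 534.25
  tall white-flowered: 2137 × 1/4 = 534.25
  dwarf purple-flowered: 2137 × 1/4 = 534.25
  dwarf white-flowered: 2137 × 1/4 = 534.25
χ² = Σ (O − E)² / E
  tall purple-flowered: (478 − 534.25)² / 534.25 = 5.9224
  tall white-flowered: (556 − 534.25)² / 534.25 = 0.8855
  dwarf purple-flowered: (515 − 534.25)² / 534.25 = 0.6936
  dwarf white-flowered: (588 − 534.25)² / 534.25 = 5.4077
χ² = 5.9224 + 0.8855 + 0.6936 + 5.4077 = 12.9092 ≈ 12.909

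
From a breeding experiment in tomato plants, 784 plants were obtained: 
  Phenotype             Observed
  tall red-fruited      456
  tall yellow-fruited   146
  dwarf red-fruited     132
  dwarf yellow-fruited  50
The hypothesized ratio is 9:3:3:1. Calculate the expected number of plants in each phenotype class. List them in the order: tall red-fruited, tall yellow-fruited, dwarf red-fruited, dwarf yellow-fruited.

441, 147, 147, 49

Expected counts for N = 784 under a 9:3:3:1 ratio (total parts = 16):
  tall red-fruited: 784 × 9/16 = 441
  tall yellow-fruited: 784 × 3/16 = 147
  dwarf red-fruited: 784 × 3/16 = 147
  dwarf yellow-fruited: 784 × 1/16 = 49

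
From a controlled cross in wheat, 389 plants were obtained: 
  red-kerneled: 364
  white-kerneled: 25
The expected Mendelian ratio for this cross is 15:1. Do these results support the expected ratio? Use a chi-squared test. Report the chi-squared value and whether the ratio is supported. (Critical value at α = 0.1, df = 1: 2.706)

The 15:1 ratio has 16 parts, so with N = 389 the expected counts are:
  red-kerneled: 389 × 15/16 = 364.6875
  white-kerneled: 389 × 1/16 = 24.3125
χ² = Σ (O − E)² / E
  red-kerneled: (364 − 364.6875)² / 364.6875 = 0.0013
  white-kerneled: (25 − 24.3125)² / 24.3125 = 0.0194
χ² = 0.0013 + 0.0194 = 0.0207 ≈ 0.021
Degrees of freedom = 2 − 1 = 1; critical value at α = 0.1 is 2.706.
Since 0.021 < 2.706, we fail to reject the null hypothesis — the data are consistent with the 15:1 ratio.

0.021; consistent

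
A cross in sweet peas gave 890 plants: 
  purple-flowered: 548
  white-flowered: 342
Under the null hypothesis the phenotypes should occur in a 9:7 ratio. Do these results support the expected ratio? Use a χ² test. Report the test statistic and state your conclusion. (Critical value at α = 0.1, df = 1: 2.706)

10.247; not consistent

Under the 9:7 hypothesis (Σ ratio = 16, N = 890):
  purple-flowered: 890 × 9/16 = 500.625
  white-flowered: 890 × 7/16 = 389.375
χ² = Σ (O − E)² / E
  purple-flowered: (548 − 500.625)² / 500.625 = 4.4832
  white-flowered: (342 − 389.375)² / 389.375 = 5.7641
χ² = 4.4832 + 5.7641 = 10.2473 ≈ 10.247
Degrees of freedom = 2 − 1 = 1; critical value at α = 0.1 is 2.706.
Since 10.247 > 2.706, we reject the null hypothesis — the data do not fit the 9:7 ratio.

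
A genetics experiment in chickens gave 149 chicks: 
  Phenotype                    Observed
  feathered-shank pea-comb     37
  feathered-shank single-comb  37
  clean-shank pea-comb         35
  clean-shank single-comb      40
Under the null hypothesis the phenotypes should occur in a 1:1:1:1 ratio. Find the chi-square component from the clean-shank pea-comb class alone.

0.136

The 1:1:1:1 ratio has 4 parts, so with N = 149 the expected counts are:
  feathered-shank pea-comb: 149 × 1/4 = 37.25
  feathered-shank single-comb: 149 × 1/4 = 37.25
  clean-shank pea-comb: 149 × 1/4 = 37.25
  clean-shank single-comb: 149 × 1/4 = 37.25
Contribution of clean-shank pea-comb: (35 − 37.25)² / 37.25 = 0.1359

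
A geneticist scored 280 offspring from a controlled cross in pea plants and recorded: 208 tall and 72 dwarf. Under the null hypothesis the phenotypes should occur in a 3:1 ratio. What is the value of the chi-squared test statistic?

0.076

The 3:1 ratio has 4 parts, so with N = 280 the expected counts are:
  tall: 280 × 3/4 = 210
  dwarf: 280 × 1/4 = 70
χ² = Σ (O − E)² / E
  tall: (208 − 210)² / 210 = 0.0190
  dwarf: (72 − 70)² / 70 = 0.0571
χ² = 0.0190 + 0.0571 = 0.0761 ≈ 0.076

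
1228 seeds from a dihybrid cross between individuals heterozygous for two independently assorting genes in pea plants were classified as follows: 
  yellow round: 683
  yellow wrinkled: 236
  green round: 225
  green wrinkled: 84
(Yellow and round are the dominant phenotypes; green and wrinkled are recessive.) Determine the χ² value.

1.035

A dihybrid F₂ with independent assortment and complete dominance at both loci gives a 9:3:3:1 phenotypic ratio.
The 9:3:3:1 ratio has 16 parts, so with N = 1228 the expected counts are:
  yellow round: 1228 × 9/16 = 690.75
  yellow wrinkled: 1228 × 3/16 = 230.25
  green round: 1228 × 3/16 = 230.25
  green wrinkled: 1228 × 1/16 = 76.75
χ² = Σ (O − E)² / E
  yellow round: (683 − 690.75)² / 690.75 = 0.0870
  yellow wrinkled: (236 − 230.25)² / 230.25 = 0.1436
  green round: (225 − 230.25)² / 230.25 = 0.1197
  green wrinkled: (84 − 76.75)² / 76.75 = 0.6849
χ² = 0.0870 + 0.1436 + 0.1197 + 0.6849 = 1.0352 ≈ 1.035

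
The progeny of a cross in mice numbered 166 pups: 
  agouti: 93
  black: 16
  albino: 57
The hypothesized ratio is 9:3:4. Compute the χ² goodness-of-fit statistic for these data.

Expected counts for N = 166 under a 9:3:4 ratio (total parts = 16):
  agouti: 166 × 9/16 = 93.375
  black: 166 × 3/16 = 31.125
  albino: 166 × 4/16 = 41.5
χ² = Σ (O − E)² / E
  agouti: (93 − 93.375)² / 93.375 = 0.0015
  black: (16 − 31.125)² / 31.125 = 7.3499
  albino: (57 − 41.5)² / 41.5 = 5.7892
χ² = 0.0015 + 7.3499 + 5.7892 = 13.1406 ≈ 13.141

13.141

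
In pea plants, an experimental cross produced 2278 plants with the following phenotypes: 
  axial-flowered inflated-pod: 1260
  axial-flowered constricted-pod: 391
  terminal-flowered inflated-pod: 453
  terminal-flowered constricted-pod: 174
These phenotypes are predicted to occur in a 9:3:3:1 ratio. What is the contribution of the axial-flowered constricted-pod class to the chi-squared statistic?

Expected counts for N = 2278 under a 9:3:3:1 ratio (total parts = 16):
  axial-flowered inflated-pod: 2278 × 9/16 = 1281.375
  axial-flowered constricted-pod: 2278 × 3/16 = 427.125
  terminal-flowered inflated-pod: 2278 × 3/16 = 427.125
  terminal-flowered constricted-pod: 2278 × 1/16 = 142.375
Contribution of axial-flowered constricted-pod: (391 − 427.125)² / 427.125 = 3.0553

3.055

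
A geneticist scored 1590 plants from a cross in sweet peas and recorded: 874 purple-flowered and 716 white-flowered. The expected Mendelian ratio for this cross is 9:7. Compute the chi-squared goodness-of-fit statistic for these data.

1.061

Total ratio parts = 16. Expected numbers out of 1590:
  purple-flowered: 1590 × 9/16 = 894.375
  white-flowered: 1590 × 7/16 = 695.625
χ² = Σ (O − E)² / E
  purple-flowered: (874 − 894.375)² / 894.375 = 0.4642
  white-flowered: (716 − 695.625)² / 695.625 = 0.5968
χ² = 0.4642 + 0.5968 = 1.061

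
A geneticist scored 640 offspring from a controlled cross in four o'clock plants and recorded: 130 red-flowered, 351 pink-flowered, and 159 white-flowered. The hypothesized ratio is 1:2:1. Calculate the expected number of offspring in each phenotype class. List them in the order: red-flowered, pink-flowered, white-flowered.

160, 320, 160

Total ratio parts = 4. Expected numbers out of 640:
  red-flowered: 640 × 1/4 = 160
  pink-flowered: 640 × 2/4 = 320
  white-flowered: 640 × 1/4 = 160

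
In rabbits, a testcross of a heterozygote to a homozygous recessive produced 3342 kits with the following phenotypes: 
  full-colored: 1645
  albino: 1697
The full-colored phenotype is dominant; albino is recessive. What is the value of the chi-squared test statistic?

0.809

A testcross of a heterozygote (Aa × aa) gives a 1:1 phenotypic ratio.
Total ratio parts = 2. Expected numbers out of 3342:
  full-colored: 3342 × 1/2 = 1671
  albino: 3342 × 1/2 = 1671
χ² = Σ (O − E)² / E
  full-colored: (1645 − 1671)² / 1671 = 0.4045
  albino: (1697 − 1671)² / 1671 = 0.4045
χ² = 0.4045 + 0.4045 = 0.809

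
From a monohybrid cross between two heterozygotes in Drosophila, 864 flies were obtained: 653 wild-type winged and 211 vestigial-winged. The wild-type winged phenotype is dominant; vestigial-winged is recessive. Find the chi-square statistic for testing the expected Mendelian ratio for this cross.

0.154

For a monohybrid cross between heterozygotes with complete dominance, the expected phenotypic ratio is 3:1.
Under the 3:1 hypothesis (Σ ratio = 4, N = 864):
  wild-type winged: 864 × 3/4 = 648
  vestigial-winged: 864 × 1/4 = 216
χ² = Σ (O − E)² / E
  wild-type winged: (653 − 648)² / 648 = 0.0386
  vestigial-winged: (211 − 216)² / 216 = 0.1157
χ² = 0.0386 + 0.1157 = 0.1543 ≈ 0.154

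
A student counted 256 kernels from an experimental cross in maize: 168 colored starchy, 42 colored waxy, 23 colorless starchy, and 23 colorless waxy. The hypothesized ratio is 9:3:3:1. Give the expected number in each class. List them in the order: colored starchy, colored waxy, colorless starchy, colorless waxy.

144, 48, 48, 16

Under the 9:3:3:1 hypothesis (Σ ratio = 16, N = 256):
  colored starchy: 256 × 9/16 = 144
  colored waxy: 256 × 3/16 = 48
  colorless starchy: 256 × 3/16 = 48
  colorless waxy: 256 × 1/16 = 16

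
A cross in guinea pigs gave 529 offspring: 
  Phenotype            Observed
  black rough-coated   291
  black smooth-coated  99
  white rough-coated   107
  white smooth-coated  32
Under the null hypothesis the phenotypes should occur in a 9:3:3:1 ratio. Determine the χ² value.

0.795

Expected counts for N = 529 under a 9:3:3:1 ratio (total parts = 16):
  black rough-coated: 529 × 9/16 = 297.5625
  black smooth-coated: 529 × 3/16 = 99.1875
  white rough-coated: 529 × 3/16 = 99.1875
  white smooth-coated: 529 × 1/16 = 33.0625
χ² = Σ (O − E)² / E
  black rough-coated: (291 − 297.5625)² / 297.5625 = 0.1447
  black smooth-coated: (99 − 99.1875)² / 99.1875 = 0.0004
  white rough-coated: (107 − 99.1875)² / 99.1875 = 0.6154
  white smooth-coated: (32 − 33.0625)² / 33.0625 = 0.0341
χ² = 0.1447 + 0.0004 + 0.6154 + 0.0341 = 0.7946 ≈ 0.795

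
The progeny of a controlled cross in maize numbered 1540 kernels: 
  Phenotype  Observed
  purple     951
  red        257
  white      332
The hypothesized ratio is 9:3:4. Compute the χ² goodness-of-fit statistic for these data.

Expected counts for N = 1540 under a 9:3:4 ratio (total parts = 16):
  purple: 1540 × 9/16 = 866.25
  red: 1540 × 3/16 = 288.75
  white: 1540 × 4/16 = 385
χ² = Σ (O − E)² / E
  purple: (951 − 866.25)² / 866.25 = 8.2916
  red: (257 − 288.75)² / 288.75 = 3.4911
  white: (332 − 385)² / 385 = 7.2961
χ² = 8.2916 + 3.4911 + 7.2961 = 19.0788 ≈ 19.079

19.079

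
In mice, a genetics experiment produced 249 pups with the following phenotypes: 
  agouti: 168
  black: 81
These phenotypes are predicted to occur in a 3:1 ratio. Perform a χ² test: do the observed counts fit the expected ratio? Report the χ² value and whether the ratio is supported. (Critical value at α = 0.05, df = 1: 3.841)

Under the 3:1 hypothesis (Σ ratio = 4, N = 249):
  agouti: 249 × 3/4 = 186.75
  black: 249 × 1/4 = 62.25
χ² = Σ (O − E)² / E
  agouti: (168 − 186.75)² / 186.75 = 1.8825
  black: (81 − 62.25)² / 62.25 = 5.6476
χ² = 1.8825 + 5.6476 = 7.5301 ≈ 7.530
Degrees of freedom = 2 − 1 = 1; critical value at α = 0.05 is 3.841.
Since 7.530 > 3.841, we reject the null hypothesis — the data do not fit the 3:1 ratio.

7.530; not consistent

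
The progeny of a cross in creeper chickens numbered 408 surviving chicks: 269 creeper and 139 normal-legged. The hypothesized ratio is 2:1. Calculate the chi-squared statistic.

Total ratio parts = 3. Expected numbers out of 408:
  creeper: 408 × 2/3 = 272
  normal-legged: 408 × 1/3 = 136
χ² = Σ (O − E)² / E
  creeper: (269 − 272)² / 272 = 0.0331
  normal-legged: (139 − 136)² / 136 = 0.0662
χ² = 0.0331 + 0.0662 = 0.0993 ≈ 0.099

0.099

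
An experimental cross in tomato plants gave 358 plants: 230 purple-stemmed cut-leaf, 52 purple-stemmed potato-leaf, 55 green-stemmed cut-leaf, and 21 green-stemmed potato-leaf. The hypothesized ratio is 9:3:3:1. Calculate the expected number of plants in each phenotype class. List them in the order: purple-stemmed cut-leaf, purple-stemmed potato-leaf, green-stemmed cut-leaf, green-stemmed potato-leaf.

201.375, 67.125, 67.125, 22.375

Under the 9:3:3:1 hypothesis (Σ ratio = 16, N = 358):
  purple-stemmed cut-leaf: 358 × 9/16 = 201.375
  purple-stemmed potato-leaf: 358 × 3/16 = 67.125
  green-stemmed cut-leaf: 358 × 3/16 = 67.125
  green-stemmed potato-leaf: 358 × 1/16 = 22.375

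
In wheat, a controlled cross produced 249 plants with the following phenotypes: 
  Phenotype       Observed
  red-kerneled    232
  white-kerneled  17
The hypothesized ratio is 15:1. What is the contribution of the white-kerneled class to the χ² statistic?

0.133

Under the 15:1 hypothesis (Σ ratio = 16, N = 249):
  red-kerneled: 249 × 15/16 = 233.4375
  white-kerneled: 249 × 1/16 = 15.5625
Contribution of white-kerneled: (17 − 15.5625)² / 15.5625 = 0.1328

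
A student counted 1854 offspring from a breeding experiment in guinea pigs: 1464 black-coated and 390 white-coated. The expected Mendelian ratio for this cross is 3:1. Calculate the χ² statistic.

15.540

The 3:1 ratio has 4 parts, so with N = 1854 the expected counts are:
  black-coated: 1854 × 3/4 = 1390.5
  white-coated: 1854 × 1/4 = 463.5
χ² = Σ (O − E)² / E
  black-coated: (1464 − 1390.5)² / 1390.5 = 3.8851
  white-coated: (390 − 463.5)² / 463.5 = 11.6553
χ² = 3.8851 + 11.6553 = 15.5404 ≈ 15.540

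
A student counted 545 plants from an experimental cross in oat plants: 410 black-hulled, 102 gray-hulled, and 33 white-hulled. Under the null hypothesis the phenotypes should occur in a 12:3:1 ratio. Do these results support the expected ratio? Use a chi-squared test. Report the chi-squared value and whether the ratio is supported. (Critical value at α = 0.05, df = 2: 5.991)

0.037; consistent

The 12:3:1 ratio has 16 parts, so with N = 545 the expected counts are:
  black-hulled: 545 × 12/16 = 408.75
  gray-hulled: 545 × 3/16 = 102.1875
  white-hulled: 545 × 1/16 = 34.0625
χ² = Σ (O − E)² / E
  black-hulled: (410 − 408.75)² / 408.75 = 0.0038
  gray-hulled: (102 − 102.1875)² / 102.1875 = 0.0003
  white-hulled: (33 − 34.0625)² / 34.0625 = 0.0331
χ² = 0.0038 + 0.0003 + 0.0331 = 0.0372 ≈ 0.037
Degrees of freedom = 3 − 1 = 2; critical value at α = 0.05 is 5.991.
Since 0.037 < 5.991, we fail to reject the null hypothesis — the data are consistent with the 12:3:1 ratio.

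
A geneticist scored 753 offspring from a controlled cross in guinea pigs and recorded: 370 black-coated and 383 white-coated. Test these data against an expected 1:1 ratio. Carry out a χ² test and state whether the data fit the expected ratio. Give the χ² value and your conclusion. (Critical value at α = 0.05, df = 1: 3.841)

0.224; consistent

The 1:1 ratio has 2 parts, so with N = 753 the expected counts are:
  black-coated: 753 × 1/2 = 376.5
  white-coated: 753 × 1/2 = 376.5
χ² = Σ (O − E)² / E
  black-coated: (370 − 376.5)² / 376.5 = 0.1122
  white-coated: (383 − 376.5)² / 376.5 = 0.1122
χ² = 0.1122 + 0.1122 = 0.2244 ≈ 0.224
Degrees of freedom = 2 − 1 = 1; critical value at α = 0.05 is 3.841.
Since 0.224 < 3.841, we fail to reject the null hypothesis — the data are consistent with the 1:1 ratio.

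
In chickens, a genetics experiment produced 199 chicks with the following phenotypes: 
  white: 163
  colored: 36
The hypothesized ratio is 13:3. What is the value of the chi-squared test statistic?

Under the 13:3 hypothesis (Σ ratio = 16, N = 199):
  white: 199 × 13/16 = 161.6875
  colored: 199 × 3/16 = 37.3125
χ² = Σ (O − E)² / E
  white: (163 − 161.6875)² / 161.6875 = 0.0107
  colored: (36 − 37.3125)² / 37.3125 = 0.0462
χ² = 0.0107 + 0.0462 = 0.0569 ≈ 0.057

0.057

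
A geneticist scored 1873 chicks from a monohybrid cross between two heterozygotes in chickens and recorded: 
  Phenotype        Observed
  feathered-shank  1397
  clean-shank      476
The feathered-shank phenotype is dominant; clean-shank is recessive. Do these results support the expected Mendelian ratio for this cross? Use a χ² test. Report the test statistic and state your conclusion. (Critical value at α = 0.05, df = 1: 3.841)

0.171; consistent

For a monohybrid cross between heterozygotes with complete dominance, the expected phenotypic ratio is 3:1.
Under the 3:1 hypothesis (Σ ratio = 4, N = 1873):
  feathered-shank: 1873 × 3/4 = 1404.75
  clean-shank: 1873 × 1/4 = 468.25
χ² = Σ (O − E)² / E
  feathered-shank: (1397 − 1404.75)² / 1404.75 = 0.0428
  clean-shank: (476 − 468.25)² / 468.25 = 0.1283
χ² = 0.0428 + 0.1283 = 0.1711 ≈ 0.171
Degrees of freedom = 2 − 1 = 1; critical value at α = 0.05 is 3.841.
Since 0.171 < 3.841, we fail to reject the null hypothesis — the data are consistent with the 3:1 ratio.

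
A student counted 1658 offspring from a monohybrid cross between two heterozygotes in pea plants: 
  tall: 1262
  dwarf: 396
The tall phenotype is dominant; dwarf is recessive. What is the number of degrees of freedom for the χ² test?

1

For a monohybrid cross between heterozygotes with complete dominance, the expected phenotypic ratio is 3:1.
A goodness-of-fit test with 2 phenotype classes has df = 2 − 1 = 1.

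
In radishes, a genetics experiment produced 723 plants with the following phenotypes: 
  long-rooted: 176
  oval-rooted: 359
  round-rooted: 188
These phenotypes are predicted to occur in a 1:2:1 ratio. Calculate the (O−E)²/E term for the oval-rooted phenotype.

0.017

The 1:2:1 ratio has 4 parts, so with N = 723 the expected counts are:
  long-rooted: 723 × 1/4 = 180.75
  oval-rooted: 723 × 2/4 = 361.5
  round-rooted: 723 × 1/4 = 180.75
Contribution of oval-rooted: (359 − 361.5)² / 361.5 = 0.0173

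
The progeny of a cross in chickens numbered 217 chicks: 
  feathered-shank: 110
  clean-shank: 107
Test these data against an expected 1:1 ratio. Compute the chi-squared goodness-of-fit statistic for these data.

Total ratio parts = 2. Expected numbers out of 217:
  feathered-shank: 217 × 1/2 = 108.5
  clean-shank: 217 × 1/2 = 108.5
χ² = Σ (O − E)² / E
  feathered-shank: (110 − 108.5)² / 108.5 = 0.0207
  clean-shank: (107 − 108.5)² / 108.5 = 0.0207
χ² = 0.0207 + 0.0207 = 0.0414 ≈ 0.041

0.041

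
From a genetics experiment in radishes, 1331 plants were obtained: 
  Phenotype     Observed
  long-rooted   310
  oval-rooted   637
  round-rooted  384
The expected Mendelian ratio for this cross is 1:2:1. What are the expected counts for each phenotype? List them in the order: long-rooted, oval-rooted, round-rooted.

332.75, 665.5, 332.75

Total ratio parts = 4. Expected numbers out of 1331:
  long-rooted: 1331 × 1/4 = 332.75
  oval-rooted: 1331 × 2/4 = 665.5
  round-rooted: 1331 × 1/4 = 332.75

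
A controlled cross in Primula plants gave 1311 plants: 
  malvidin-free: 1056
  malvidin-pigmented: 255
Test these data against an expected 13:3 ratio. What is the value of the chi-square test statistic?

0.423

Expected counts for N = 1311 under a 13:3 ratio (total parts = 16):
  malvidin-free: 1311 × 13/16 = 1065.1875
  malvidin-pigmented: 1311 × 3/16 = 245.8125
χ² = Σ (O − E)² / E
  malvidin-free: (1056 − 1065.1875)² / 1065.1875 = 0.0792
  malvidin-pigmented: (255 − 245.8125)² / 245.8125 = 0.3434
χ² = 0.0792 + 0.3434 = 0.4226 ≈ 0.423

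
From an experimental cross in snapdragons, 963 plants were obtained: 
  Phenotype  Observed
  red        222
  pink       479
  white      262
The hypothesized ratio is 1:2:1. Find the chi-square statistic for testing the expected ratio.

Under the 1:2:1 hypothesis (Σ ratio = 4, N = 963):
  red: 963 × 1/4 = 240.75
  pink: 963 × 2/4 = 481.5
  white: 963 × 1/4 = 240.75
χ² = Σ (O − E)² / E
  red: (222 − 240.75)² / 240.75 = 1.4603
  pink: (479 − 481.5)² / 481.5 = 0.0130
  white: (262 − 240.75)² / 240.75 = 1.8756
χ² = 1.4603 + 0.0130 + 1.8756 = 3.3489 ≈ 3.349

3.349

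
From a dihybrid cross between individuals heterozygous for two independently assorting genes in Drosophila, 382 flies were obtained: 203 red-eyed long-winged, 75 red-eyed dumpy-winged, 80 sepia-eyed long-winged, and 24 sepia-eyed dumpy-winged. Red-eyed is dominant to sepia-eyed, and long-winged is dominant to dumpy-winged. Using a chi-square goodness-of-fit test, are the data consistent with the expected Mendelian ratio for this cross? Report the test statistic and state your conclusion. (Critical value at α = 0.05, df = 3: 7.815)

A dihybrid F₂ with independent assortment and complete dominance at both loci gives a 9:3:3:1 phenotypic ratio.
Expected counts for N = 382 under a 9:3:3:1 ratio (total parts = 16):
  red-eyed long-winged: 382 × 9/16 = 214.875
  red-eyed dumpy-winged: 382 × 3/16 = 71.625
  sepia-eyed long-winged: 382 × 3/16 = 71.625
  sepia-eyed dumpy-winged: 382 × 1/16 = 23.875
χ² = Σ (O − E)² / E
  red-eyed long-winged: (203 − 214.875)² / 214.875 = 0.6563
  red-eyed dumpy-winged: (75 − 71.625)² / 71.625 = 0.1590
  sepia-eyed long-winged: (80 − 71.625)² / 71.625 = 0.9793
  sepia-eyed dumpy-winged: (24 − 23.875)² / 23.875 = 0.0007
χ² = 0.6563 + 0.1590 + 0.9793 + 0.0007 = 1.7953 ≈ 1.795
Degrees of freedom = 4 − 1 = 3; critical value at α = 0.05 is 7.815.
Since 1.795 < 7.815, we fail to reject the null hypothesis — the data are consistent with the 9:3:3:1 ratio.

1.795; consistent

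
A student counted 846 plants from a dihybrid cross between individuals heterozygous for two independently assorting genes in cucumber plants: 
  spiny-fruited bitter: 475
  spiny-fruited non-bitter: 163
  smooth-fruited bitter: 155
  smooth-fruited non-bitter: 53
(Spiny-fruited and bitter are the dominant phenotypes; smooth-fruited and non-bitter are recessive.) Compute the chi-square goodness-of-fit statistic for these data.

0.205

A dihybrid F₂ with independent assortment and complete dominance at both loci gives a 9:3:3:1 phenotypic ratio.
The 9:3:3:1 ratio has 16 parts, so with N = 846 the expected counts are:
  spiny-fruited bitter: 846 × 9/16 = 475.875
  spiny-fruited non-bitter: 846 × 3/16 = 158.625
  smooth-fruited bitter: 846 × 3/16 = 158.625
  smooth-fruited non-bitter: 846 × 1/16 = 52.875
χ² = Σ (O − E)² / E
  spiny-fruited bitter: (475 − 475.875)² / 475.875 = 0.0016
  spiny-fruited non-bitter: (163 − 158.625)² / 158.625 = 0.1207
  smooth-fruited bitter: (155 − 158.625)² / 158.625 = 0.0828
  smooth-fruited non-bitter: (53 − 52.875)² / 52.875 = 0.0003
χ² = 0.0016 + 0.1207 + 0.0828 + 0.0003 = 0.2054 ≈ 0.205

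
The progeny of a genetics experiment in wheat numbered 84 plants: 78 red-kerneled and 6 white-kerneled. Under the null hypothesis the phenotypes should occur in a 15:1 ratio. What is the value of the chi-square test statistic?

0.114

The 15:1 ratio has 16 parts, so with N = 84 the expected counts are:
  red-kerneled: 84 × 15/16 = 78.75
  white-kerneled: 84 × 1/16 = 5.25
χ² = Σ (O − E)² / E
  red-kerneled: (78 − 78.75)² / 78.75 = 0.0071
  white-kerneled: (6 − 5.25)² / 5.25 = 0.1071
χ² = 0.0071 + 0.1071 = 0.1142 ≈ 0.114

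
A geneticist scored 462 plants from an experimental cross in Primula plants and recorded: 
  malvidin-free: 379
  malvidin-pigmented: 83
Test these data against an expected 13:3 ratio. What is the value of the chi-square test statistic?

Expected counts for N = 462 under a 13:3 ratio (total parts = 16):
  malvidin-free: 462 × 13/16 = 375.375
  malvidin-pigmented: 462 × 3/16 = 86.625
χ² = Σ (O − E)² / E
  malvidin-free: (379 − 375.375)² / 375.375 = 0.0350
  malvidin-pigmented: (83 − 86.625)² / 86.625 = 0.1517
χ² = 0.0350 + 0.1517 = 0.1867 ≈ 0.187

0.187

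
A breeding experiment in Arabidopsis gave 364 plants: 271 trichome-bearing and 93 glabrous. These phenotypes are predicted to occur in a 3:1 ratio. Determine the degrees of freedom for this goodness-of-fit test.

1

A goodness-of-fit test with 2 phenotype classes has df = 2 − 1 = 1.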